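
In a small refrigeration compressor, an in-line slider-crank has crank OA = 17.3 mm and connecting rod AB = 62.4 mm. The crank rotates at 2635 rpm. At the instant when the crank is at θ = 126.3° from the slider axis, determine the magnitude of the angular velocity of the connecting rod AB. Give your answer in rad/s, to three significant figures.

ω = 275.9 rad/s (converted from 2635 rpm).
The rod makes angle φ with the slider axis where L sinφ = r sinθ; differentiating, L cosφ·φ̇ = r ω cosθ.
L cosφ = √(L² − r² sin²θ) = 0.060822 m.
|ω_rod| = r ω |cosθ| / √(L² − r² sin²θ) = 0.0173·275.9·0.59201/0.060822 = 46.465 rad/s.

46.5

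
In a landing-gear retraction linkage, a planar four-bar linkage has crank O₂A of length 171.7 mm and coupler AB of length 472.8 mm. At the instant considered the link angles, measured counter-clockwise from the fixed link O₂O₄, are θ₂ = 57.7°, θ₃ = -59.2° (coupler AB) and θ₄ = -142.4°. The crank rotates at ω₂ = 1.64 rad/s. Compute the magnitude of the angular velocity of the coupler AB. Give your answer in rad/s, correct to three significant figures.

ω₂ = 1.64 rad/s
Differentiating the loop-closure r₂e^{iθ₂}+r₃e^{iθ₃}=r₁+r₄e^{iθ₄} gives r₂ω₂e^{iθ₂}+r₃ω₃e^{iθ₃}=r₄ω₄e^{iθ₄}.
Eliminating the other unknown: ω₃ = r₂ω₂ sin(θ₄−θ₂) / [r₃ sin(θ₃−θ₄)].
Numerator sine = +0.34366; denominator sine = +0.99297.
Result = 0.1717·1.64·(+0.34366) / (0.4728·(+0.99297)) = +0.20613 rad/s; magnitude 0.20613 rad/s.

0.206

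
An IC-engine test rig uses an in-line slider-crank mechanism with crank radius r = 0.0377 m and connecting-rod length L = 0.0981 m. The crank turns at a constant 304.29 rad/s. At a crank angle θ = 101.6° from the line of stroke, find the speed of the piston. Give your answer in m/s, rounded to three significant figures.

ω = 304.3 rad/s
For an in-line slider-crank, x = r cosθ + √(L² − r² sin²θ), so v = −rω sinθ·[1 + r cosθ/√(L² − r² sin²θ)].
With r = 0.0377 m, L = 0.0981 m, θ = 101.6°: √(L² − r² sin²θ) = 0.090883 m.
v = −0.0377·304.3·0.97958·[1 + 0.0377·-0.20108/0.090883] = -10.3 m/s.
|v| = 10.3 m/s.

10.3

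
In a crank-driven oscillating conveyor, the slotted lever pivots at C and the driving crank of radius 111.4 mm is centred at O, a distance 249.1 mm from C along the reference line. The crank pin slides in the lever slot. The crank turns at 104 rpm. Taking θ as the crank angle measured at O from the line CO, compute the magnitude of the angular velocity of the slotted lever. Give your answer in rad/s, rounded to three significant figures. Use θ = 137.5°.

2.61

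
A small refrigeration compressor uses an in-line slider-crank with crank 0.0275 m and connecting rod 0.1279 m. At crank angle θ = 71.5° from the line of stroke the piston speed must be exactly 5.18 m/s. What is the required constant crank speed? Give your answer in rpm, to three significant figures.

For an in-line slider-crank, |v_piston| = rω|sinθ|·[1 + r cosθ/√(L² − r² sin²θ)].
With r = 0.0275 m, L = 0.1279 m, θ = 71.5°: the bracketed kinematic factor |dx/dθ| = 0.027896 m.
ω = v/|dx/dθ| = 5.18/0.027896 = 185.69 rad/s.
N = 60ω/(2π) = 1773.2 rpm.

1770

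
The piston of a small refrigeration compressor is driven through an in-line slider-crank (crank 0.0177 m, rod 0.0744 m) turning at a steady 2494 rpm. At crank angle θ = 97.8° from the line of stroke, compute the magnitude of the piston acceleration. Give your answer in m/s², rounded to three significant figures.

ω = 2π·2494/60 = 261.2 rad/s
x(θ) = r cosθ + √(L² − r² sin²θ); with ω constant, a = ω²·d²x/dθ².
d²x/dθ² = −r cosθ − r²(cos2θ)/√u − r⁴ sin²2θ/(4u^{3/2}),  u = L² − r² sin²θ = 0.00522784 m².
Substituting r = 0.0177 m, L = 0.0744 m, θ = 97.8°: d²x/dθ² = +0.0065708 m.
a = ω²·d²x/dθ² = (261.2)²·(+0.0065708) = +448.2 m/s²;  |a| = 448.2 m/s².

448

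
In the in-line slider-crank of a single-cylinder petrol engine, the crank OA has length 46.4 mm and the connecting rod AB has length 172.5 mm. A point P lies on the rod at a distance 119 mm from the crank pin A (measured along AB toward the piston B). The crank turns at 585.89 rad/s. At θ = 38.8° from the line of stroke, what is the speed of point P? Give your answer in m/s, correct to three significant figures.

20.6

ω = 585.9 rad/s.  Crank-pin speed |V_A| = rω = 27.185 m/s, perpendicular to OA.
Rod angle: sinφ = −(r/L) sinθ ⇒ φ = -9.703°; ω_rod = −rω cosθ/√(L²−r²sin²θ) = -124.6 rad/s.
V_P = V_A + ω_rod × AP, with AP = 0.119 m along the rod.
Components: V_Px = −rω sinθ − a·ω_rod·sinφ = -19.534 m/s;  V_Py = rω cosθ + a·ω_rod·cosφ = +6.5709 m/s.
|V_P| = √(V_Px² + V_Py²) = 20.609 m/s.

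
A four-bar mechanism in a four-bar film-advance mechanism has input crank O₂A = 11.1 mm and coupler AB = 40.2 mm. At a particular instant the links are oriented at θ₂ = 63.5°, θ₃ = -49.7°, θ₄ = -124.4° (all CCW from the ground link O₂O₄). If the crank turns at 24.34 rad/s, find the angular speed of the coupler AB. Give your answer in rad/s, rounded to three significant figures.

0.958

ω₂ = 24.34 rad/s
Differentiating the loop-closure r₂e^{iθ₂}+r₃e^{iθ₃}=r₁+r₄e^{iθ₄} gives r₂ω₂e^{iθ₂}+r₃ω₃e^{iθ₃}=r₄ω₄e^{iθ₄}.
Eliminating the other unknown: ω₃ = r₂ω₂ sin(θ₄−θ₂) / [r₃ sin(θ₃−θ₄)].
Numerator sine = +0.13744; denominator sine = +0.96456.
Result = 0.0111·24.34·(+0.13744) / (0.0402·(+0.96456)) = +0.95767 rad/s; magnitude 0.95767 rad/s.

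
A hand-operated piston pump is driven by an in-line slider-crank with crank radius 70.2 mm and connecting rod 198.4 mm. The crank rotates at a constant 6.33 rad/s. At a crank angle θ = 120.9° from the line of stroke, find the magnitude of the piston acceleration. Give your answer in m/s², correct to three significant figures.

1.91

ω = 6.33 rad/s
x(θ) = r cosθ + √(L² − r² sin²θ); with ω constant, a = ω²·d²x/dθ².
d²x/dθ² = −r cosθ − r²(cos2θ)/√u − r⁴ sin²2θ/(4u^{3/2}),  u = L² − r² sin²θ = 0.0357342 m².
Substituting r = 0.0702 m, L = 0.1984 m, θ = 120.9°: d²x/dθ² = +0.047672 m.
a = ω²·d²x/dθ² = (6.33)²·(+0.047672) = +1.9102 m/s²;  |a| = 1.9102 m/s².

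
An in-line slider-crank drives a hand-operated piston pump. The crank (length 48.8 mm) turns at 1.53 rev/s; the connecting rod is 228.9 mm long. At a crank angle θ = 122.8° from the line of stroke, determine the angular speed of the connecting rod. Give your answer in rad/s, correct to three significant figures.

ω = 9.613 rad/s (converted from 1.53 rev/s).
The rod makes angle φ with the slider axis where L sinφ = r sinθ; differentiating, L cosφ·φ̇ = r ω cosθ.
L cosφ = √(L² − r² sin²θ) = 0.22519 m.
|ω_rod| = r ω |cosθ| / √(L² − r² sin²θ) = 0.0488·9.613·0.54171/0.22519 = 1.1285 rad/s.

1.13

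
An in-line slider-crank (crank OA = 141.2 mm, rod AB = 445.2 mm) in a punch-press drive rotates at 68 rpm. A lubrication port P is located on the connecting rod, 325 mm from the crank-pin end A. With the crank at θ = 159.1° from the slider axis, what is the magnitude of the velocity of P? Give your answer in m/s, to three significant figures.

ω = 7.121 rad/s.  Crank-pin speed |V_A| = rω = 1.0055 m/s, perpendicular to OA.
Rod angle: sinφ = −(r/L) sinθ ⇒ φ = -6.497°; ω_rod = −rω cosθ/√(L²−r²sin²θ) = +2.1235 rad/s.
V_P = V_A + ω_rod × AP, with AP = 0.325 m along the rod.
Components: V_Px = −rω sinθ − a·ω_rod·sinφ = -0.28061 m/s;  V_Py = rω cosθ + a·ω_rod·cosφ = -0.25361 m/s.
|V_P| = √(V_Px² + V_Py²) = 0.37823 m/s.

0.378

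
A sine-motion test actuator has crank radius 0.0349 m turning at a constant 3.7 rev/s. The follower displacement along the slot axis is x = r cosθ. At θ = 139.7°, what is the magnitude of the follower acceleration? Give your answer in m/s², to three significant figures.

ω = 23.25 rad/s (from 3.7 rev/s).
x = r cosθ ⇒ ẍ = −rω² cosθ (ω constant).
|a| = rω²|cosθ| = 0.0349·(23.25)²·|cos 139.7°| = 14.385 m/s².

14.4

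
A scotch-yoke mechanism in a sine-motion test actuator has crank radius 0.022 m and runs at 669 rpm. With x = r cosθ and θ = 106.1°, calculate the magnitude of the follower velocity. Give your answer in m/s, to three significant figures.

ω = 70.06 rad/s (from 669 rpm).
x = r cosθ ⇒ ẋ = −rω sinθ.
|v| = rω|sinθ| = 0.022·70.06·|sin 106.1°| = 1.4808 m/s.

1.48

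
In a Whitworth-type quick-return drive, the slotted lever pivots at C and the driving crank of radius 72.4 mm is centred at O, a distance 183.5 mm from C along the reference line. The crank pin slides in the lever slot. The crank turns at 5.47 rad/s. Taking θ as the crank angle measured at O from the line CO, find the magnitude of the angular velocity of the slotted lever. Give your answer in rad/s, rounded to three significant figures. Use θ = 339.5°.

1.52

ω = 5.47 rad/s
Crank pin A relative to C: A = (d + r cosθ, r sinθ); lever angle φ = atan2(r sinθ, d + r cosθ).
Differentiating tanφ: φ̇ = rω(d cosθ + r)/(d² + r² + 2dr cosθ).
d² + r² + 2dr cosθ = |CA|² = 0.0638021 m²;  d cosθ + r = +0.24428 m.
|ω_lever| = |0.0724·5.47·+0.24428| / 0.0638021 = 1.5163 rad/s.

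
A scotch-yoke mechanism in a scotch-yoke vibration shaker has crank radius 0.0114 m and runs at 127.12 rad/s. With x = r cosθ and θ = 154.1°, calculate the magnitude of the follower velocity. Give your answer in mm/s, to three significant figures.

ω = 127.1 rad/s
x = r cosθ ⇒ ẋ = −rω sinθ.
|v| = rω|sinθ| = 0.0114·127.1·|sin 154.1°| = 0.633 m/s = 633 mm/s.

633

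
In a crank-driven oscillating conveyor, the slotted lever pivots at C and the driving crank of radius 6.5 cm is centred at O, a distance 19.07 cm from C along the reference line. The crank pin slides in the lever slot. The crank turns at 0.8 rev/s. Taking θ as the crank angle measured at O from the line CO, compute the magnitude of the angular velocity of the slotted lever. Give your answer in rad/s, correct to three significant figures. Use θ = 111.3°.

0.0442

ω = 5.027 rad/s (from 0.8 rev/s).
Crank pin A relative to C: A = (d + r cosθ, r sinθ); lever angle φ = atan2(r sinθ, d + r cosθ).
Differentiating tanφ: φ̇ = rω(d cosθ + r)/(d² + r² + 2dr cosθ).
d² + r² + 2dr cosθ = |CA|² = 0.0315861 m²;  d cosθ + r = -0.004272 m.
|ω_lever| = |0.065·5.027·-0.004272| / 0.0315861 = 0.044189 rad/s.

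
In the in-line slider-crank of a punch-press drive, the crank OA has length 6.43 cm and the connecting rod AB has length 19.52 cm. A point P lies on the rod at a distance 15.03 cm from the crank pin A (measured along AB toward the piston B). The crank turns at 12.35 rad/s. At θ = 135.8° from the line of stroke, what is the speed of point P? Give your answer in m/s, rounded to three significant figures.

0.469

ω = 12.35 rad/s.  Crank-pin speed |V_A| = rω = 0.7941 m/s, perpendicular to OA.
Rod angle: sinφ = −(r/L) sinθ ⇒ φ = -13.276°; ω_rod = −rω cosθ/√(L²−r²sin²θ) = +2.9966 rad/s.
V_P = V_A + ω_rod × AP, with AP = 0.1503 m along the rod.
Components: V_Px = −rω sinθ − a·ω_rod·sinφ = -0.45019 m/s;  V_Py = rω cosθ + a·ω_rod·cosφ = -0.13095 m/s.
|V_P| = √(V_Px² + V_Py²) = 0.46885 m/s.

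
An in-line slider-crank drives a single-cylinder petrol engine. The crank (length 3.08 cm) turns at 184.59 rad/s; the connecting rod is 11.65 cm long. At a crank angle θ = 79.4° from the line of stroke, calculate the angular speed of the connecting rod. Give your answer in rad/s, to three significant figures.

9.30

ω = 184.6 rad/s
The rod makes angle φ with the slider axis where L sinφ = r sinθ; differentiating, L cosφ·φ̇ = r ω cosθ.
L cosφ = √(L² − r² sin²θ) = 0.1125 m.
|ω_rod| = r ω |cosθ| / √(L² − r² sin²θ) = 0.0308·184.6·0.18395/0.1125 = 9.2965 rad/s.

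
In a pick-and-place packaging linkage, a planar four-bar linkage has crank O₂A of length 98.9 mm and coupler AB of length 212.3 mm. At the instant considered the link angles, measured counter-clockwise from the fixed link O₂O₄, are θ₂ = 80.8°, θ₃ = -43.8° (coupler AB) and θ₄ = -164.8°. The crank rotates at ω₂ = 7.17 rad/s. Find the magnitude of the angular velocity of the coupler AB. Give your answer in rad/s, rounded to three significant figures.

ω₂ = 7.17 rad/s
Differentiating the loop-closure r₂e^{iθ₂}+r₃e^{iθ₃}=r₁+r₄e^{iθ₄} gives r₂ω₂e^{iθ₂}+r₃ω₃e^{iθ₃}=r₄ω₄e^{iθ₄}.
Eliminating the other unknown: ω₃ = r₂ω₂ sin(θ₄−θ₂) / [r₃ sin(θ₃−θ₄)].
Numerator sine = +0.91068; denominator sine = +0.85717.
Result = 0.0989·7.17·(+0.91068) / (0.2123·(+0.85717)) = +3.5487 rad/s; magnitude 3.5487 rad/s.

3.55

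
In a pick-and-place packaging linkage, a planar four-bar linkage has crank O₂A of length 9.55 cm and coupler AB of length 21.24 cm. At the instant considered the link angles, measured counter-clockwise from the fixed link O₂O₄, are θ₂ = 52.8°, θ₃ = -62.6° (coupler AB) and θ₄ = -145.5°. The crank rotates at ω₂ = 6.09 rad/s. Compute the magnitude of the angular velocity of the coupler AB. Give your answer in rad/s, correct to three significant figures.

0.866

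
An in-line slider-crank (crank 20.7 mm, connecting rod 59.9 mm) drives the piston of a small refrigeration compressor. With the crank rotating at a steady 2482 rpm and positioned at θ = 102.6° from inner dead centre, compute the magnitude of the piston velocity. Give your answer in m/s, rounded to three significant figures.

4.83

ω = 2π·2482/60 = 259.9 rad/s
For an in-line slider-crank, x = r cosθ + √(L² − r² sin²θ), so v = −rω sinθ·[1 + r cosθ/√(L² − r² sin²θ)].
With r = 0.0207 m, L = 0.0599 m, θ = 102.6°: √(L² − r² sin²θ) = 0.056391 m.
v = −0.0207·259.9·0.97592·[1 + 0.0207·-0.21814/0.056391] = -4.8302 m/s.
|v| = 4.8302 m/s.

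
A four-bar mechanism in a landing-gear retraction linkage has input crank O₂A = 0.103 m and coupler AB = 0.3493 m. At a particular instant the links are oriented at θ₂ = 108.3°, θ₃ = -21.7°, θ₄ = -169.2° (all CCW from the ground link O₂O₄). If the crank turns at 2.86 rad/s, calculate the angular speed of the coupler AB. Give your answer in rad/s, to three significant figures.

ω₂ = 2.86 rad/s
Differentiating the loop-closure r₂e^{iθ₂}+r₃e^{iθ₃}=r₁+r₄e^{iθ₄} gives r₂ω₂e^{iθ₂}+r₃ω₃e^{iθ₃}=r₄ω₄e^{iθ₄}.
Eliminating the other unknown: ω₃ = r₂ω₂ sin(θ₄−θ₂) / [r₃ sin(θ₃−θ₄)].
Numerator sine = +0.99144; denominator sine = +0.53730.
Result = 0.103·2.86·(+0.99144) / (0.3493·(+0.53730)) = +1.5562 rad/s; magnitude 1.5562 rad/s.

1.56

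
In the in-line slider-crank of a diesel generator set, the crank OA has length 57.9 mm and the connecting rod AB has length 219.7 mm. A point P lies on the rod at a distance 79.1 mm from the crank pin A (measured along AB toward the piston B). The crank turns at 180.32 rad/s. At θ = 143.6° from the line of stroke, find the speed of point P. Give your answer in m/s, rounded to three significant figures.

7.85

ω = 180.3 rad/s.  Crank-pin speed |V_A| = rω = 10.441 m/s, perpendicular to OA.
Rod angle: sinφ = −(r/L) sinθ ⇒ φ = -8.997°; ω_rod = −rω cosθ/√(L²−r²sin²θ) = +38.726 rad/s.
V_P = V_A + ω_rod × AP, with AP = 0.0791 m along the rod.
Components: V_Px = −rω sinθ − a·ω_rod·sinφ = -5.7165 m/s;  V_Py = rω cosθ + a·ω_rod·cosφ = -5.3779 m/s.
|V_P| = √(V_Px² + V_Py²) = 7.8486 m/s.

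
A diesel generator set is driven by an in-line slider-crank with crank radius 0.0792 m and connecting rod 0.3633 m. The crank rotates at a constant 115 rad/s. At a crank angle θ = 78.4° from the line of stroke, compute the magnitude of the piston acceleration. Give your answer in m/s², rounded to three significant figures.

ω = 115 rad/s
x(θ) = r cosθ + √(L² − r² sin²θ); with ω constant, a = ω²·d²x/dθ².
d²x/dθ² = −r cosθ − r²(cos2θ)/√u − r⁴ sin²2θ/(4u^{3/2}),  u = L² − r² sin²θ = 0.125968 m².
Substituting r = 0.0792 m, L = 0.3633 m, θ = 78.4°: d²x/dθ² = +0.00028474 m.
a = ω²·d²x/dθ² = (115)²·(+0.00028474) = +3.7658 m/s²;  |a| = 3.7658 m/s².

3.77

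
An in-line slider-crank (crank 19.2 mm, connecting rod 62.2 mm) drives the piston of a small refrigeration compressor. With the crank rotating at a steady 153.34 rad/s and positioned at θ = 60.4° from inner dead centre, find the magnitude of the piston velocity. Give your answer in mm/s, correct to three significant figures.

2970

ω = 153.3 rad/s
For an in-line slider-crank, x = r cosθ + √(L² − r² sin²θ), so v = −rω sinθ·[1 + r cosθ/√(L² − r² sin²θ)].
With r = 0.0192 m, L = 0.0622 m, θ = 60.4°: √(L² − r² sin²θ) = 0.059918 m.
v = −0.0192·153.3·0.86949·[1 + 0.0192·0.49394/0.059918] = -2.9651 m/s.
|v| = 2.9651 m/s = 2965.1 mm/s.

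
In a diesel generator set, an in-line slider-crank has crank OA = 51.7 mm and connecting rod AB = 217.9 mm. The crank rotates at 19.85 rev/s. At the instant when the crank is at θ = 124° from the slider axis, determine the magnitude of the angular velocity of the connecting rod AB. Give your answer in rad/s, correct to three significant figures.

ω = 124.7 rad/s (converted from 19.85 rev/s).
The rod makes angle φ with the slider axis where L sinφ = r sinθ; differentiating, L cosφ·φ̇ = r ω cosθ.
L cosφ = √(L² − r² sin²θ) = 0.21364 m.
|ω_rod| = r ω |cosθ| / √(L² − r² sin²θ) = 0.0517·124.7·0.55919/0.21364 = 16.877 rad/s.

16.9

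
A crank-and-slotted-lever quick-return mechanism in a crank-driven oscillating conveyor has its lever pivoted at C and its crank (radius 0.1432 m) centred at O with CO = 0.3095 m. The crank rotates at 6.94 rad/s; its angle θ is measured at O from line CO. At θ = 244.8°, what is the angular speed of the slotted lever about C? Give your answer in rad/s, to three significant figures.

ω = 6.94 rad/s
Crank pin A relative to C: A = (d + r cosθ, r sinθ); lever angle φ = atan2(r sinθ, d + r cosθ).
Differentiating tanφ: φ̇ = rω(d cosθ + r)/(d² + r² + 2dr cosθ).
d² + r² + 2dr cosθ = |CA|² = 0.0785551 m²;  d cosθ + r = +0.011421 m.
|ω_lever| = |0.1432·6.94·+0.011421| / 0.0785551 = 0.14449 rad/s.

0.144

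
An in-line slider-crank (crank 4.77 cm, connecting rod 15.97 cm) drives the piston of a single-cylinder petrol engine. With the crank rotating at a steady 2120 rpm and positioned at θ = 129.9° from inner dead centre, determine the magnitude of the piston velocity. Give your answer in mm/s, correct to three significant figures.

ω = 2π·2120/60 = 222 rad/s
For an in-line slider-crank, x = r cosθ + √(L² − r² sin²θ), so v = −rω sinθ·[1 + r cosθ/√(L² − r² sin²θ)].
With r = 0.0477 m, L = 0.1597 m, θ = 129.9°: √(L² − r² sin²θ) = 0.15545 m.
v = −0.0477·222·0.76717·[1 + 0.0477·-0.64145/0.15545] = -6.525 m/s.
|v| = 6.525 m/s = 6525 mm/s.

6520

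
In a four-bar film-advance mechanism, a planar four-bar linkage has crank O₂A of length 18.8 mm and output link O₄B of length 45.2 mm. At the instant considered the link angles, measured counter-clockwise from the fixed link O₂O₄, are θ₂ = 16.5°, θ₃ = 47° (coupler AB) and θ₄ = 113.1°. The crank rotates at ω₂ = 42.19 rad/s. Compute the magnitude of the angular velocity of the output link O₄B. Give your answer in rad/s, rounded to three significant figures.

9.74

ω₂ = 42.19 rad/s
Differentiating the loop-closure r₂e^{iθ₂}+r₃e^{iθ₃}=r₁+r₄e^{iθ₄} gives r₂ω₂e^{iθ₂}+r₃ω₃e^{iθ₃}=r₄ω₄e^{iθ₄}.
Eliminating the other unknown: ω₄ = r₂ω₂ sin(θ₂−θ₃) / [r₄ sin(θ₄−θ₃)].
Numerator sine = -0.50754; denominator sine = +0.91425.
Result = 0.0188·42.19·(-0.50754) / (0.0452·(+0.91425)) = -9.7416 rad/s; magnitude 9.7416 rad/s.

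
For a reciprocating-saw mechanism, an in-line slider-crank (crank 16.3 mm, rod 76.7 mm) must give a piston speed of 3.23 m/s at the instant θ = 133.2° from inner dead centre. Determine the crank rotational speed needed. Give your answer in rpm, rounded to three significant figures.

For an in-line slider-crank, |v_piston| = rω|sinθ|·[1 + r cosθ/√(L² − r² sin²θ)].
With r = 0.0163 m, L = 0.0767 m, θ = 133.2°: the bracketed kinematic factor |dx/dθ| = 0.010132 m.
ω = v/|dx/dθ| = 3.23/0.010132 = 318.78 rad/s.
N = 60ω/(2π) = 3044.1 rpm.

3040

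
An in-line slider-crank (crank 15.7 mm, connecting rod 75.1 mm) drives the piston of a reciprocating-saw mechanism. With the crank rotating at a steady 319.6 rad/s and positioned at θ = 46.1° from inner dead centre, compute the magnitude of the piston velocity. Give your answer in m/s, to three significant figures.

4.15

ω = 319.6 rad/s
For an in-line slider-crank, x = r cosθ + √(L² − r² sin²θ), so v = −rω sinθ·[1 + r cosθ/√(L² − r² sin²θ)].
With r = 0.0157 m, L = 0.0751 m, θ = 46.1°: √(L² − r² sin²θ) = 0.074243 m.
v = −0.0157·319.6·0.72055·[1 + 0.0157·0.69340/0.074243] = -4.1457 m/s.
|v| = 4.1457 m/s.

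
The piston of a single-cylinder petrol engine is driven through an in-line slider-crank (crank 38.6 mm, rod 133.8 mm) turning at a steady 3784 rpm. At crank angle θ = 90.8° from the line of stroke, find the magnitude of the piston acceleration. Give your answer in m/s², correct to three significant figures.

ω = 2π·3784/60 = 396.3 rad/s
x(θ) = r cosθ + √(L² − r² sin²θ); with ω constant, a = ω²·d²x/dθ².
d²x/dθ² = −r cosθ − r²(cos2θ)/√u − r⁴ sin²2θ/(4u^{3/2}),  u = L² − r² sin²θ = 0.0164128 m².
Substituting r = 0.0386 m, L = 0.1338 m, θ = 90.8°: d²x/dθ² = +0.012164 m.
a = ω²·d²x/dθ² = (396.3)²·(+0.012164) = +1910.1 m/s²;  |a| = 1910.1 m/s².

1910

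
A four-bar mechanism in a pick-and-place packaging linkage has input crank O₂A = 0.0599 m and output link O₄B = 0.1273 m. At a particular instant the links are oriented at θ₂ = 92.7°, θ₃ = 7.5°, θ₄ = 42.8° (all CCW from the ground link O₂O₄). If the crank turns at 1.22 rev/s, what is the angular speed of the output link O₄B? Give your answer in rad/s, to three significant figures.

ω₂ = 7.665 rad/s (from 1.22 rev/s).
Differentiating the loop-closure r₂e^{iθ₂}+r₃e^{iθ₃}=r₁+r₄e^{iθ₄} gives r₂ω₂e^{iθ₂}+r₃ω₃e^{iθ₃}=r₄ω₄e^{iθ₄}.
Eliminating the other unknown: ω₄ = r₂ω₂ sin(θ₂−θ₃) / [r₄ sin(θ₄−θ₃)].
Numerator sine = +0.99649; denominator sine = +0.57786.
Result = 0.0599·7.665·(+0.99649) / (0.1273·(+0.57786)) = +6.22 rad/s; magnitude 6.22 rad/s.

6.22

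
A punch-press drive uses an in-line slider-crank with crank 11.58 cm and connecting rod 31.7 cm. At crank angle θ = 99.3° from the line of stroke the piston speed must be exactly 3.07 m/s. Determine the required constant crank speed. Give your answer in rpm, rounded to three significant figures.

274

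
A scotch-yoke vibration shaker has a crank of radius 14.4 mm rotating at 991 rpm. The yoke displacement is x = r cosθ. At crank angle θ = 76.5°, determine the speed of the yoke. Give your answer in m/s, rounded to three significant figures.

1.45

ω = 103.8 rad/s (from 991 rpm).
x = r cosθ ⇒ ẋ = −rω sinθ.
|v| = rω|sinθ| = 0.0144·103.8·|sin 76.5°| = 1.4531 m/s.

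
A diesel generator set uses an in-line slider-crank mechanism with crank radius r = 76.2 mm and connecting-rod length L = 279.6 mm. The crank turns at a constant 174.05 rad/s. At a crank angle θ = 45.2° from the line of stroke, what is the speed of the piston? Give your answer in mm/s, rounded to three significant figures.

ω = 174.1 rad/s
For an in-line slider-crank, x = r cosθ + √(L² − r² sin²θ), so v = −rω sinθ·[1 + r cosθ/√(L² − r² sin²θ)].
With r = 0.0762 m, L = 0.2796 m, θ = 45.2°: √(L² − r² sin²θ) = 0.27432 m.
v = −0.0762·174.1·0.70957·[1 + 0.0762·0.70463/0.27432] = -11.253 m/s.
|v| = 11.253 m/s = 11253 mm/s.

11300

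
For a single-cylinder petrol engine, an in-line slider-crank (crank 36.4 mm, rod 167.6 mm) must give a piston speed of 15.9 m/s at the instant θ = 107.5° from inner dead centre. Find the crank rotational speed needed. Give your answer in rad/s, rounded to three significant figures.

491

For an in-line slider-crank, |v_piston| = rω|sinθ|·[1 + r cosθ/√(L² − r² sin²θ)].
With r = 0.0364 m, L = 0.1676 m, θ = 107.5°: the bracketed kinematic factor |dx/dθ| = 0.032398 m.
ω = v/|dx/dθ| = 15.9/0.032398 = 490.77 rad/s.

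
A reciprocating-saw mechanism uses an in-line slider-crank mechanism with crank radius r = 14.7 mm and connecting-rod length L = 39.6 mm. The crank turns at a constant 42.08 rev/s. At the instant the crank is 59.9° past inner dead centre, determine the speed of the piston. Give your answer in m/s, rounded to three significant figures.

4.02

ω = 2π·42.1 = 264.4 rad/s
For an in-line slider-crank, x = r cosθ + √(L² − r² sin²θ), so v = −rω sinθ·[1 + r cosθ/√(L² − r² sin²θ)].
With r = 0.0147 m, L = 0.0396 m, θ = 59.9°: √(L² − r² sin²θ) = 0.037502 m.
v = −0.0147·264.4·0.86515·[1 + 0.0147·0.50151/0.037502] = -4.0235 m/s.
|v| = 4.0235 m/s.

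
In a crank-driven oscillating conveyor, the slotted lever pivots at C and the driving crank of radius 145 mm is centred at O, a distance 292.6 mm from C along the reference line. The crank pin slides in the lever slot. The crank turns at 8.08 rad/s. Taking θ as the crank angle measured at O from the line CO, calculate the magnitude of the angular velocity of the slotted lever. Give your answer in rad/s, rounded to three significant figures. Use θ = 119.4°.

0.0245

ω = 8.08 rad/s
Crank pin A relative to C: A = (d + r cosθ, r sinθ); lever angle φ = atan2(r sinθ, d + r cosθ).
Differentiating tanφ: φ̇ = rω(d cosθ + r)/(d² + r² + 2dr cosθ).
d² + r² + 2dr cosθ = |CA|² = 0.0649846 m²;  d cosθ + r = +0.0013616 m.
|ω_lever| = |0.145·8.08·+0.0013616| / 0.0649846 = 0.024547 rad/s.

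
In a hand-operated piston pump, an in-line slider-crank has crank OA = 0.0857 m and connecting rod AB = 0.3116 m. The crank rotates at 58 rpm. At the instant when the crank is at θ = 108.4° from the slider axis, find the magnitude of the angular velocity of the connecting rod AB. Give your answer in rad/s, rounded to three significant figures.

0.546

ω = 6.074 rad/s (converted from 58 rpm).
The rod makes angle φ with the slider axis where L sinφ = r sinθ; differentiating, L cosφ·φ̇ = r ω cosθ.
L cosφ = √(L² − r² sin²θ) = 0.3008 m.
|ω_rod| = r ω |cosθ| / √(L² − r² sin²θ) = 0.0857·6.074·0.31565/0.3008 = 0.54621 rad/s.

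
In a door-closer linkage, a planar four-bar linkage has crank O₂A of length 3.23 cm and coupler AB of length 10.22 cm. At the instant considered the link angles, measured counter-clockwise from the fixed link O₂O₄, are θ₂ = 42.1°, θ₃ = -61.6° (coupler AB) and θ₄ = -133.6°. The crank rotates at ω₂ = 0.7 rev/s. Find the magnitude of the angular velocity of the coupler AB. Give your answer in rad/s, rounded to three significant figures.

ω₂ = 4.398 rad/s (from 0.7 rev/s).
Differentiating the loop-closure r₂e^{iθ₂}+r₃e^{iθ₃}=r₁+r₄e^{iθ₄} gives r₂ω₂e^{iθ₂}+r₃ω₃e^{iθ₃}=r₄ω₄e^{iθ₄}.
Eliminating the other unknown: ω₃ = r₂ω₂ sin(θ₄−θ₂) / [r₃ sin(θ₃−θ₄)].
Numerator sine = -0.07498; denominator sine = +0.95106.
Result = 0.0323·4.398·(-0.07498) / (0.1022·(+0.95106)) = -0.10959 rad/s; magnitude 0.10959 rad/s.

0.110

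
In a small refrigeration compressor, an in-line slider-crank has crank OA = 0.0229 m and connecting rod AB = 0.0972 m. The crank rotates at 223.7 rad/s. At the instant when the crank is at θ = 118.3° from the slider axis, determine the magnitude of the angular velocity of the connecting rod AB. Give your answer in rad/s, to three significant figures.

ω = 223.7 rad/s
The rod makes angle φ with the slider axis where L sinφ = r sinθ; differentiating, L cosφ·φ̇ = r ω cosθ.
L cosφ = √(L² − r² sin²θ) = 0.095086 m.
|ω_rod| = r ω |cosθ| / √(L² − r² sin²θ) = 0.0229·223.7·0.47409/0.095086 = 25.541 rad/s.

25.5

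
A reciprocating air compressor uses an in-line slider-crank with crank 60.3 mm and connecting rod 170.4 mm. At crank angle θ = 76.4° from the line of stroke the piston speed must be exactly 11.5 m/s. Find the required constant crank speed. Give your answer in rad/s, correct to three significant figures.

For an in-line slider-crank, |v_piston| = rω|sinθ|·[1 + r cosθ/√(L² − r² sin²θ)].
With r = 0.0603 m, L = 0.1704 m, θ = 76.4°: the bracketed kinematic factor |dx/dθ| = 0.063803 m.
ω = v/|dx/dθ| = 11.5/0.063803 = 180.24 rad/s.

180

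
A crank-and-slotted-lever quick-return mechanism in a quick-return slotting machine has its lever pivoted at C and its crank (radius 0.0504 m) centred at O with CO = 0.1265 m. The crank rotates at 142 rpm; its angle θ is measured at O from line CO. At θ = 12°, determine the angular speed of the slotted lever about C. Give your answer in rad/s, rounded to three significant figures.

4.21

ω = 14.87 rad/s (from 142 rpm).
Crank pin A relative to C: A = (d + r cosθ, r sinθ); lever angle φ = atan2(r sinθ, d + r cosθ).
Differentiating tanφ: φ̇ = rω(d cosθ + r)/(d² + r² + 2dr cosθ).
d² + r² + 2dr cosθ = |CA|² = 0.031015 m²;  d cosθ + r = +0.17414 m.
|ω_lever| = |0.0504·14.87·+0.17414| / 0.031015 = 4.2079 rad/s.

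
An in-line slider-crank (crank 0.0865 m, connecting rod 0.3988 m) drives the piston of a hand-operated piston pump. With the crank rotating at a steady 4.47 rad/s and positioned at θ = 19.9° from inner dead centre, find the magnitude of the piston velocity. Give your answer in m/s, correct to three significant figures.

ω = 4.47 rad/s
For an in-line slider-crank, x = r cosθ + √(L² − r² sin²θ), so v = −rω sinθ·[1 + r cosθ/√(L² − r² sin²θ)].
With r = 0.0865 m, L = 0.3988 m, θ = 19.9°: √(L² − r² sin²θ) = 0.39771 m.
v = −0.0865·4.47·0.34038·[1 + 0.0865·0.94029/0.39771] = -0.15852 m/s.
|v| = 0.15852 m/s.

0.159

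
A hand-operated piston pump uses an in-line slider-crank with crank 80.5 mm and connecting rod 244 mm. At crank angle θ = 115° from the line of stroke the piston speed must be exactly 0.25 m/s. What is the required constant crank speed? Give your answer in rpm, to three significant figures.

For an in-line slider-crank, |v_piston| = rω|sinθ|·[1 + r cosθ/√(L² − r² sin²θ)].
With r = 0.0805 m, L = 0.244 m, θ = 115°: the bracketed kinematic factor |dx/dθ| = 0.062298 m.
ω = v/|dx/dθ| = 0.25/0.062298 = 4.013 rad/s.
N = 60ω/(2π) = 38.321 rpm.

38.3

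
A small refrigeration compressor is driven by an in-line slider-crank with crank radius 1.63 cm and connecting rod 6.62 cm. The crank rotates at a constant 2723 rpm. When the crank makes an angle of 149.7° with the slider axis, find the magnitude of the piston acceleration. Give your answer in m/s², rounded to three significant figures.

ω = 2π·2723/60 = 285.2 rad/s
x(θ) = r cosθ + √(L² − r² sin²θ); with ω constant, a = ω²·d²x/dθ².
d²x/dθ² = −r cosθ − r²(cos2θ)/√u − r⁴ sin²2θ/(4u^{3/2}),  u = L² − r² sin²θ = 0.00431481 m².
Substituting r = 0.0163 m, L = 0.0662 m, θ = 149.7°: d²x/dθ² = +0.01204 m.
a = ω²·d²x/dθ² = (285.2)²·(+0.01204) = +979.03 m/s²;  |a| = 979.03 m/s².

979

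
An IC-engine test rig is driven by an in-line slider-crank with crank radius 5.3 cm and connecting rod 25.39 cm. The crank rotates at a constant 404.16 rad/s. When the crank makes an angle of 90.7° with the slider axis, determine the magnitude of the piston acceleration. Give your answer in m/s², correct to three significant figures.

ω = 404.2 rad/s
x(θ) = r cosθ + √(L² − r² sin²θ); with ω constant, a = ω²·d²x/dθ².
d²x/dθ² = −r cosθ − r²(cos2θ)/√u − r⁴ sin²2θ/(4u^{3/2}),  u = L² − r² sin²θ = 0.0616566 m².
Substituting r = 0.053 m, L = 0.2539 m, θ = 90.7°: d²x/dθ² = +0.011957 m.
a = ω²·d²x/dθ² = (404.2)²·(+0.011957) = +1953.1 m/s²;  |a| = 1953.1 m/s².

1950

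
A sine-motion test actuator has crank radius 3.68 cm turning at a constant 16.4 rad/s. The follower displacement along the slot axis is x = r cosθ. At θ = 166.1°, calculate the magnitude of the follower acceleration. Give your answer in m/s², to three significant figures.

9.61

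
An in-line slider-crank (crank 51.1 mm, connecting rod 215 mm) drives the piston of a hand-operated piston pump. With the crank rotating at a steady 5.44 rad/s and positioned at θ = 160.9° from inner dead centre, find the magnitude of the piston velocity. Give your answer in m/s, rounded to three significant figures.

0.0705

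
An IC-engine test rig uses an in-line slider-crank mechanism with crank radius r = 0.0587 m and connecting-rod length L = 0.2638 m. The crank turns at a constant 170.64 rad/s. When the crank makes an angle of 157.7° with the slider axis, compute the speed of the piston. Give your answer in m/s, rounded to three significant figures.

3.02

ω = 170.6 rad/s
For an in-line slider-crank, x = r cosθ + √(L² − r² sin²θ), so v = −rω sinθ·[1 + r cosθ/√(L² − r² sin²θ)].
With r = 0.0587 m, L = 0.2638 m, θ = 157.7°: √(L² − r² sin²θ) = 0.26286 m.
v = −0.0587·170.6·0.37946·[1 + 0.0587·-0.92521/0.26286] = -3.0155 m/s.
|v| = 3.0155 m/s.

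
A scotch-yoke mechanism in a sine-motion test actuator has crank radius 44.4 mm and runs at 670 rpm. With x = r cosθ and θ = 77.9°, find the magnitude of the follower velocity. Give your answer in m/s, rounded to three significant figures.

3.05

ω = 70.16 rad/s (from 670 rpm).
x = r cosθ ⇒ ẋ = −rω sinθ.
|v| = rω|sinθ| = 0.0444·70.16·|sin 77.9°| = 3.046 m/s.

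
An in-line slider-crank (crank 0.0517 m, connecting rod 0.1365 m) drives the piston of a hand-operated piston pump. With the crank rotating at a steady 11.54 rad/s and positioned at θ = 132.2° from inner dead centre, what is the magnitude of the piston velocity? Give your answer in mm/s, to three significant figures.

ω = 11.54 rad/s
For an in-line slider-crank, x = r cosθ + √(L² − r² sin²θ), so v = −rω sinθ·[1 + r cosθ/√(L² − r² sin²θ)].
With r = 0.0517 m, L = 0.1365 m, θ = 132.2°: √(L² − r² sin²θ) = 0.13102 m.
v = −0.0517·11.54·0.74080·[1 + 0.0517·-0.67172/0.13102] = -0.32482 m/s.
|v| = 0.32482 m/s = 324.82 mm/s.

325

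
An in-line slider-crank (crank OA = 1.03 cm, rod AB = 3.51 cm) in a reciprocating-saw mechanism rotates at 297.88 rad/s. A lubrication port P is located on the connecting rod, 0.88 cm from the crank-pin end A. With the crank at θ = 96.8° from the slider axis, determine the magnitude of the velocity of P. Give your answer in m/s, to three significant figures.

ω = 297.9 rad/s.  Crank-pin speed |V_A| = rω = 3.0682 m/s, perpendicular to OA.
Rod angle: sinφ = −(r/L) sinθ ⇒ φ = -16.941°; ω_rod = −rω cosθ/√(L²−r²sin²θ) = +10.819 rad/s.
V_P = V_A + ω_rod × AP, with AP = 0.0088 m along the rod.
Components: V_Px = −rω sinθ − a·ω_rod·sinφ = -3.0188 m/s;  V_Py = rω cosθ + a·ω_rod·cosφ = -0.2722 m/s.
|V_P| = √(V_Px² + V_Py²) = 3.0311 m/s.

3.03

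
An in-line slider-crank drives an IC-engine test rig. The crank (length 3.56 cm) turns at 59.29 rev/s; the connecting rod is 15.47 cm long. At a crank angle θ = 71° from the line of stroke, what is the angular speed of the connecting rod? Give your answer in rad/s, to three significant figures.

28.6

ω = 372.5 rad/s (converted from 59.29 rev/s).
The rod makes angle φ with the slider axis where L sinφ = r sinθ; differentiating, L cosφ·φ̇ = r ω cosθ.
L cosφ = √(L² − r² sin²θ) = 0.15099 m.
|ω_rod| = r ω |cosθ| / √(L² − r² sin²θ) = 0.0356·372.5·0.32557/0.15099 = 28.595 rad/s.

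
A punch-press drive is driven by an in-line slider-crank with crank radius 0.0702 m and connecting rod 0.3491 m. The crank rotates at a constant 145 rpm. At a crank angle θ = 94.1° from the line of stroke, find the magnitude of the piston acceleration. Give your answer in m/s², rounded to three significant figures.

4.44

ω = 2π·145/60 = 15.18 rad/s
x(θ) = r cosθ + √(L² − r² sin²θ); with ω constant, a = ω²·d²x/dθ².
d²x/dθ² = −r cosθ − r²(cos2θ)/√u − r⁴ sin²2θ/(4u^{3/2}),  u = L² − r² sin²θ = 0.116968 m².
Substituting r = 0.0702 m, L = 0.3491 m, θ = 94.1°: d²x/dθ² = +0.019278 m.
a = ω²·d²x/dθ² = (15.18)²·(+0.019278) = +4.4448 m/s²;  |a| = 4.4448 m/s².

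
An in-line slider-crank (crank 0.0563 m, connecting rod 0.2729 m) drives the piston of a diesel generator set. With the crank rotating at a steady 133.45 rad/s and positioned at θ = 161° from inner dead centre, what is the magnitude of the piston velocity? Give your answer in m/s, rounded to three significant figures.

1.97

ω = 133.4 rad/s
For an in-line slider-crank, x = r cosθ + √(L² − r² sin²θ), so v = −rω sinθ·[1 + r cosθ/√(L² − r² sin²θ)].
With r = 0.0563 m, L = 0.2729 m, θ = 161°: √(L² − r² sin²θ) = 0.27228 m.
v = −0.0563·133.4·0.32557·[1 + 0.0563·-0.94552/0.27228] = -1.9679 m/s.
|v| = 1.9679 m/s.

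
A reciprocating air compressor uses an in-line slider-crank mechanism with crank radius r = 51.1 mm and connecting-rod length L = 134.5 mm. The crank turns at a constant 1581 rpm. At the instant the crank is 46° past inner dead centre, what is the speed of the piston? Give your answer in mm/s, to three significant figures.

7760

ω = 2π·1581/60 = 165.6 rad/s
For an in-line slider-crank, x = r cosθ + √(L² − r² sin²θ), so v = −rω sinθ·[1 + r cosθ/√(L² − r² sin²θ)].
With r = 0.0511 m, L = 0.1345 m, θ = 46°: √(L² − r² sin²θ) = 0.12938 m.
v = −0.0511·165.6·0.71934·[1 + 0.0511·0.69466/0.12938] = -7.7555 m/s.
|v| = 7.7555 m/s = 7755.5 mm/s.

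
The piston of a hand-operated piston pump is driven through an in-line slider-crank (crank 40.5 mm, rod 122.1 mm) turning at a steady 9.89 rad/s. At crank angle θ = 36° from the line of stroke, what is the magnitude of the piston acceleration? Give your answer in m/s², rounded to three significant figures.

3.65

ω = 9.89 rad/s
x(θ) = r cosθ + √(L² − r² sin²θ); with ω constant, a = ω²·d²x/dθ².
d²x/dθ² = −r cosθ − r²(cos2θ)/√u − r⁴ sin²2θ/(4u^{3/2}),  u = L² − r² sin²θ = 0.0143417 m².
Substituting r = 0.0405 m, L = 0.1221 m, θ = 36°: d²x/dθ² = -0.037352 m.
a = ω²·d²x/dθ² = (9.89)²·(-0.037352) = -3.6535 m/s²;  |a| = 3.6535 m/s².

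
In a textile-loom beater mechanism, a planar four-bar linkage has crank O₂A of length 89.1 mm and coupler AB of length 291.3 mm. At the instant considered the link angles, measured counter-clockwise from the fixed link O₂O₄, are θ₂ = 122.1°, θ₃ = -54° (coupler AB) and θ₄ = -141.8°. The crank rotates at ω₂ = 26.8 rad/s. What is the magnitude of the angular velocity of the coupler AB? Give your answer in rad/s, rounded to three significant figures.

8.16

ω₂ = 26.8 rad/s
Differentiating the loop-closure r₂e^{iθ₂}+r₃e^{iθ₃}=r₁+r₄e^{iθ₄} gives r₂ω₂e^{iθ₂}+r₃ω₃e^{iθ₃}=r₄ω₄e^{iθ₄}.
Eliminating the other unknown: ω₃ = r₂ω₂ sin(θ₄−θ₂) / [r₃ sin(θ₃−θ₄)].
Numerator sine = +0.99434; denominator sine = +0.99926.
Result = 0.0891·26.8·(+0.99434) / (0.2913·(+0.99926)) = +8.1569 rad/s; magnitude 8.1569 rad/s.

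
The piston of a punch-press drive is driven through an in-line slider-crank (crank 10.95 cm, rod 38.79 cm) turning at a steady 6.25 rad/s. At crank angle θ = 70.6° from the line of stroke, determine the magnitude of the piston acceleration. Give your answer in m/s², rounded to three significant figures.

0.455

ω = 6.25 rad/s
x(θ) = r cosθ + √(L² − r² sin²θ); with ω constant, a = ω²·d²x/dθ².
d²x/dθ² = −r cosθ − r²(cos2θ)/√u − r⁴ sin²2θ/(4u^{3/2}),  u = L² − r² sin²θ = 0.139799 m².
Substituting r = 0.1095 m, L = 0.3879 m, θ = 70.6°: d²x/dθ² = -0.01165 m.
a = ω²·d²x/dθ² = (6.25)²·(-0.01165) = -0.45506 m/s²;  |a| = 0.45506 m/s².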